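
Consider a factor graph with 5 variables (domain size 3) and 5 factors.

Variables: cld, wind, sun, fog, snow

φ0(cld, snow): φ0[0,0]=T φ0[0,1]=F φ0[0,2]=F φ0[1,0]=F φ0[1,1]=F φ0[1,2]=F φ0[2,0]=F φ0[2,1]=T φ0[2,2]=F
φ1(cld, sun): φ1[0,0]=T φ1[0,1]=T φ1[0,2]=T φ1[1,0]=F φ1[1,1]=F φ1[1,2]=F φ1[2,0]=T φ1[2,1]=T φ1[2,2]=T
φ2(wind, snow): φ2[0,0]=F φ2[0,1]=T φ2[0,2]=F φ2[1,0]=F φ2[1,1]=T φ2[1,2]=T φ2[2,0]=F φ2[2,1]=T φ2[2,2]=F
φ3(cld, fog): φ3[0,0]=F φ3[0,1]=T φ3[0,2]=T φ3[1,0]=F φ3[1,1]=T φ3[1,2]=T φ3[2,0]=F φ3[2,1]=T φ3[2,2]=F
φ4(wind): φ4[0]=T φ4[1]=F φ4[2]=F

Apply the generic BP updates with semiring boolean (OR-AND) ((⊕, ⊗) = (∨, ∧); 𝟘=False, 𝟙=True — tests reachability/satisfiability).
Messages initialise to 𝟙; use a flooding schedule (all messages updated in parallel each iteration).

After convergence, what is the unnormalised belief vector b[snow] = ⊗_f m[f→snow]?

init: all messages = 𝟙 over 3 values
r1 m[φ0→cld] = [T, F, T]
r1 m[φ0→snow] = [T, T, F]
r1 m[φ1→cld] = [T, F, T]
r1 m[φ1→sun] = [T, T, T]
r1 m[φ2→wind] = [T, T, T]
r1 m[φ2→snow] = [F, T, T]
r1 m[φ3→cld] = [T, T, T]
r1 m[φ3→fog] = [F, T, T]
r1 m[φ4→wind] = [T, F, F]
r1 m[cld→φ0] = [T, T, T]
r1 m[cld→φ1] = [T, T, T]
r1 m[cld→φ3] = [T, T, T]
r1 m[wind→φ2] = [T, T, T]
r1 m[wind→φ4] = [T, T, T]
r1 m[sun→φ1] = [T, T, T]
r1 m[fog→φ3] = [T, T, T]
r1 m[snow→φ0] = [T, T, T]
r1 m[snow→φ2] = [T, T, T]
r2 m[φ0→cld] = [T, F, T]
r2 m[φ0→snow] = [T, T, F]
r2 m[φ1→cld] = [T, F, T]
r2 m[φ1→sun] = [T, T, T]
r2 m[φ2→wind] = [T, T, T]
r2 m[φ2→snow] = [F, T, T]
r2 m[φ3→cld] = [T, T, T]
r2 m[φ3→fog] = [F, T, T]
r2 m[φ4→wind] = [T, F, F]
r2 m[cld→φ0] = [T, F, T]
r2 m[cld→φ1] = [T, F, T]
r2 m[cld→φ3] = [T, F, T]
r2 m[wind→φ2] = [T, F, F]
r2 m[wind→φ4] = [T, T, T]
r2 m[sun→φ1] = [T, T, T]
r2 m[fog→φ3] = [T, T, T]
r2 m[snow→φ0] = [F, T, T]
r2 m[snow→φ2] = [T, T, F]
r3 m[φ0→cld] = [F, F, T]
r3 m[φ0→snow] = [T, T, F]
r3 m[φ1→cld] = [T, F, T]
r3 m[φ1→sun] = [T, T, T]
r3 m[φ2→wind] = [T, T, T]
r3 m[φ2→snow] = [F, T, F]
r3 m[φ3→cld] = [T, T, T]
r3 m[φ3→fog] = [F, T, T]
r3 m[φ4→wind] = [T, F, F]
r3 m[cld→φ0] = [T, F, T]
r3 m[cld→φ1] = [T, F, T]
r3 m[cld→φ3] = [T, F, T]
r3 m[wind→φ2] = [T, F, F]
r3 m[wind→φ4] = [T, T, T]
r3 m[sun→φ1] = [T, T, T]
r3 m[fog→φ3] = [T, T, T]
r3 m[snow→φ0] = [F, T, T]
r3 m[snow→φ2] = [T, T, F]
r4 m[φ0→cld] = [F, F, T]
r4 m[φ0→snow] = [T, T, F]
r4 m[φ1→cld] = [T, F, T]
r4 m[φ1→sun] = [T, T, T]
r4 m[φ2→wind] = [T, T, T]
r4 m[φ2→snow] = [F, T, F]
r4 m[φ3→cld] = [T, T, T]
r4 m[φ3→fog] = [F, T, T]
r4 m[φ4→wind] = [T, F, F]
r4 m[cld→φ0] = [T, F, T]
r4 m[cld→φ1] = [F, F, T]
r4 m[cld→φ3] = [F, F, T]
r4 m[wind→φ2] = [T, F, F]
r4 m[wind→φ4] = [T, T, T]
r4 m[sun→φ1] = [T, T, T]
r4 m[fog→φ3] = [T, T, T]
r4 m[snow→φ0] = [F, T, F]
r4 m[snow→φ2] = [T, T, F]
r5 m[φ0→cld] = [F, F, T]
r5 m[φ0→snow] = [T, T, F]
r5 m[φ1→cld] = [T, F, T]
r5 m[φ1→sun] = [T, T, T]
r5 m[φ2→wind] = [T, T, T]
r5 m[φ2→snow] = [F, T, F]
r5 m[φ3→cld] = [T, T, T]
r5 m[φ3→fog] = [F, T, F]
r5 m[φ4→wind] = [T, F, F]
r5 m[cld→φ0] = [T, F, T]
r5 m[cld→φ1] = [F, F, T]
r5 m[cld→φ3] = [F, F, T]
r5 m[wind→φ2] = [T, F, F]
r5 m[wind→φ4] = [T, T, T]
r5 m[sun→φ1] = [T, T, T]
r5 m[fog→φ3] = [T, T, T]
r5 m[snow→φ0] = [F, T, F]
r5 m[snow→φ2] = [T, T, F]
r6 m[φ0→cld] = [F, F, T]
r6 m[φ0→snow] = [T, T, F]
r6 m[φ1→cld] = [T, F, T]
r6 m[φ1→sun] = [T, T, T]
r6 m[φ2→wind] = [T, T, T]
r6 m[φ2→snow] = [F, T, F]
r6 m[φ3→cld] = [T, T, T]
r6 m[φ3→fog] = [F, T, F]
r6 m[φ4→wind] = [T, F, F]
r6 m[cld→φ0] = [T, F, T]
r6 m[cld→φ1] = [F, F, T]
r6 m[cld→φ3] = [F, F, T]
r6 m[wind→φ2] = [T, F, F]
r6 m[wind→φ4] = [T, T, T]
r6 m[sun→φ1] = [T, T, T]
r6 m[fog→φ3] = [T, T, T]
r6 m[snow→φ0] = [F, T, F]
r6 m[snow→φ2] = [T, T, F]
fixed point reached at round 6
b[snow] = ⊗ incoming = [F, T, F]

b[snow] = [F, T, F]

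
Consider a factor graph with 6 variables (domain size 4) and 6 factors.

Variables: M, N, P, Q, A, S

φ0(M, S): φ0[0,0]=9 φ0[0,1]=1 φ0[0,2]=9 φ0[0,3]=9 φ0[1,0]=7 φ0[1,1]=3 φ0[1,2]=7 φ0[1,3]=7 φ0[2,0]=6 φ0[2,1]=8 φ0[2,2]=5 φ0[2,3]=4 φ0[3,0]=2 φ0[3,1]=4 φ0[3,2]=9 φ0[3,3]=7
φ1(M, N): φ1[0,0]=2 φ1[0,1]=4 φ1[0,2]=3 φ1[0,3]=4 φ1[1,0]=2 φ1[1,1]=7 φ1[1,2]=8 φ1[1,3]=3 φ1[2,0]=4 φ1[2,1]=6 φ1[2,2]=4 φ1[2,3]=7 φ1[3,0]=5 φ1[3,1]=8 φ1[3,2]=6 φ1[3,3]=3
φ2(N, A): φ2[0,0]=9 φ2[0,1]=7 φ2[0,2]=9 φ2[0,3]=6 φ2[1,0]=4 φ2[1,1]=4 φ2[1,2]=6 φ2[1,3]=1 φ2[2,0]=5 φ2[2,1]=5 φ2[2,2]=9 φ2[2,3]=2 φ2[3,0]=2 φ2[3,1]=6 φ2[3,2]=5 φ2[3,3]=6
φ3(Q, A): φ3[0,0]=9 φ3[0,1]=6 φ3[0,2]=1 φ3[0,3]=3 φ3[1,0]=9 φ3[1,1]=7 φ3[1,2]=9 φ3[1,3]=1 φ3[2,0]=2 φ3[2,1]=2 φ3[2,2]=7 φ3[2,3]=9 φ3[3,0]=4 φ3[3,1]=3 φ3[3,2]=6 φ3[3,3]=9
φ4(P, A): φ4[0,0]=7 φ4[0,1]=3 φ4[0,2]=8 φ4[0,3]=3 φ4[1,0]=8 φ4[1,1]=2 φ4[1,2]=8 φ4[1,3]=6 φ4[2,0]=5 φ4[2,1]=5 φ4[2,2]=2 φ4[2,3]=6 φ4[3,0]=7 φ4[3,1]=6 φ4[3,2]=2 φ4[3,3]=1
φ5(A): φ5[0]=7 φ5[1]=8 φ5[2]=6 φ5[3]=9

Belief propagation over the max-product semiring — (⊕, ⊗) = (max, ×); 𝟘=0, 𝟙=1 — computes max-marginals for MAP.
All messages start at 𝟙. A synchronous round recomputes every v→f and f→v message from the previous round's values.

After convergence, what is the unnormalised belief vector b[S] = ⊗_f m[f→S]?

b[S] = [217728, 163296, 217728, 217728]

init: all messages = 𝟙 over 4 values
r1 m[φ0→M] = [9, 7, 8, 9]
r1 m[φ0→S] = [9, 8, 9, 9]
r1 m[φ1→M] = [4, 8, 7, 8]
r1 m[φ1→N] = [5, 8, 8, 7]
r1 m[φ2→N] = [9, 6, 9, 6]
r1 m[φ2→A] = [9, 7, 9, 6]
r1 m[φ3→Q] = [9, 9, 9, 9]
r1 m[φ3→A] = [9, 7, 9, 9]
r1 m[φ4→P] = [8, 8, 6, 7]
r1 m[φ4→A] = [8, 6, 8, 6]
r1 m[φ5→A] = [7, 8, 6, 9]
r1 m[M→φ0] = [1, 1, 1, 1]
r1 m[M→φ1] = [1, 1, 1, 1]
r1 m[N→φ1] = [1, 1, 1, 1]
r1 m[N→φ2] = [1, 1, 1, 1]
r1 m[P→φ4] = [1, 1, 1, 1]
r1 m[Q→φ3] = [1, 1, 1, 1]
r1 m[A→φ2] = [1, 1, 1, 1]
r1 m[A→φ3] = [1, 1, 1, 1]
r1 m[A→φ4] = [1, 1, 1, 1]
r1 m[A→φ5] = [1, 1, 1, 1]
r1 m[S→φ0] = [1, 1, 1, 1]
r2 m[φ0→M] = [9, 7, 8, 9]
r2 m[φ0→S] = [9, 8, 9, 9]
r2 m[φ1→M] = [4, 8, 7, 8]
r2 m[φ1→N] = [5, 8, 8, 7]
r2 m[φ2→N] = [9, 6, 9, 6]
r2 m[φ2→A] = [9, 7, 9, 6]
r2 m[φ3→Q] = [9, 9, 9, 9]
r2 m[φ3→A] = [9, 7, 9, 9]
r2 m[φ4→P] = [8, 8, 6, 7]
r2 m[φ4→A] = [8, 6, 8, 6]
r2 m[φ5→A] = [7, 8, 6, 9]
r2 m[M→φ0] = [4, 8, 7, 8]
r2 m[M→φ1] = [9, 7, 8, 9]
r2 m[N→φ1] = [9, 6, 9, 6]
r2 m[N→φ2] = [5, 8, 8, 7]
r2 m[P→φ4] = [1, 1, 1, 1]
r2 m[Q→φ3] = [1, 1, 1, 1]
r2 m[A→φ2] = [504, 336, 432, 486]
r2 m[A→φ3] = [504, 336, 432, 324]
r2 m[A→φ4] = [567, 392, 486, 486]
r2 m[A→φ5] = [648, 294, 648, 324]
r2 m[S→φ0] = [1, 1, 1, 1]
r3 m[φ0→M] = [9, 7, 8, 9]
r3 m[φ0→S] = [56, 56, 72, 56]
r3 m[φ1→M] = [27, 72, 42, 54]
r3 m[φ1→N] = [45, 72, 56, 56]
r3 m[φ2→N] = [4536, 2592, 3888, 2916]
r3 m[φ2→A] = [45, 42, 72, 42]
r3 m[φ3→Q] = [4536, 4536, 3024, 2916]
r3 m[φ3→A] = [9, 7, 9, 9]
r3 m[φ4→P] = [3969, 4536, 2916, 3969]
r3 m[φ4→A] = [8, 6, 8, 6]
r3 m[φ5→A] = [7, 8, 6, 9]
r3 m[M→φ0] = [4, 8, 7, 8]
r3 m[M→φ1] = [9, 7, 8, 9]
r3 m[N→φ1] = [9, 6, 9, 6]
r3 m[N→φ2] = [5, 8, 8, 7]
r3 m[P→φ4] = [1, 1, 1, 1]
r3 m[Q→φ3] = [1, 1, 1, 1]
r3 m[A→φ2] = [504, 336, 432, 486]
r3 m[A→φ3] = [504, 336, 432, 324]
r3 m[A→φ4] = [567, 392, 486, 486]
r3 m[A→φ5] = [648, 294, 648, 324]
r3 m[S→φ0] = [1, 1, 1, 1]
r4 m[φ0→M] = [9, 7, 8, 9]
r4 m[φ0→S] = [56, 56, 72, 56]
r4 m[φ1→M] = [27, 72, 42, 54]
r4 m[φ1→N] = [45, 72, 56, 56]
r4 m[φ2→N] = [4536, 2592, 3888, 2916]
r4 m[φ2→A] = [45, 42, 72, 42]
r4 m[φ3→Q] = [4536, 4536, 3024, 2916]
r4 m[φ3→A] = [9, 7, 9, 9]
r4 m[φ4→P] = [3969, 4536, 2916, 3969]
r4 m[φ4→A] = [8, 6, 8, 6]
r4 m[φ5→A] = [7, 8, 6, 9]
r4 m[M→φ0] = [27, 72, 42, 54]
r4 m[M→φ1] = [9, 7, 8, 9]
r4 m[N→φ1] = [4536, 2592, 3888, 2916]
r4 m[N→φ2] = [45, 72, 56, 56]
r4 m[P→φ4] = [1, 1, 1, 1]
r4 m[Q→φ3] = [1, 1, 1, 1]
r4 m[A→φ2] = [504, 336, 432, 486]
r4 m[A→φ3] = [2520, 2016, 3456, 2268]
r4 m[A→φ4] = [2835, 2352, 3888, 3402]
r4 m[A→φ5] = [3240, 1764, 5184, 2268]
r4 m[S→φ0] = [1, 1, 1, 1]
r5 m[φ0→M] = [9, 7, 8, 9]
r5 m[φ0→S] = [504, 336, 504, 504]
r5 m[φ1→M] = [11664, 31104, 20412, 23328]
r5 m[φ1→N] = [45, 72, 56, 56]
r5 m[φ2→N] = [4536, 2592, 3888, 2916]
r5 m[φ2→A] = [405, 336, 504, 336]
r5 m[φ3→Q] = [22680, 31104, 24192, 20736]
r5 m[φ3→A] = [9, 7, 9, 9]
r5 m[φ4→P] = [31104, 31104, 20412, 19845]
r5 m[φ4→A] = [8, 6, 8, 6]
r5 m[φ5→A] = [7, 8, 6, 9]
r5 m[M→φ0] = [27, 72, 42, 54]
r5 m[M→φ1] = [9, 7, 8, 9]
r5 m[N→φ1] = [4536, 2592, 3888, 2916]
r5 m[N→φ2] = [45, 72, 56, 56]
r5 m[P→φ4] = [1, 1, 1, 1]
r5 m[Q→φ3] = [1, 1, 1, 1]
r5 m[A→φ2] = [504, 336, 432, 486]
r5 m[A→φ3] = [2520, 2016, 3456, 2268]
r5 m[A→φ4] = [2835, 2352, 3888, 3402]
r5 m[A→φ5] = [3240, 1764, 5184, 2268]
r5 m[S→φ0] = [1, 1, 1, 1]
r6 m[φ0→M] = [9, 7, 8, 9]
r6 m[φ0→S] = [504, 336, 504, 504]
r6 m[φ1→M] = [11664, 31104, 20412, 23328]
r6 m[φ1→N] = [45, 72, 56, 56]
r6 m[φ2→N] = [4536, 2592, 3888, 2916]
r6 m[φ2→A] = [405, 336, 504, 336]
r6 m[φ3→Q] = [22680, 31104, 24192, 20736]
r6 m[φ3→A] = [9, 7, 9, 9]
r6 m[φ4→P] = [31104, 31104, 20412, 19845]
r6 m[φ4→A] = [8, 6, 8, 6]
r6 m[φ5→A] = [7, 8, 6, 9]
r6 m[M→φ0] = [11664, 31104, 20412, 23328]
r6 m[M→φ1] = [9, 7, 8, 9]
r6 m[N→φ1] = [4536, 2592, 3888, 2916]
r6 m[N→φ2] = [45, 72, 56, 56]
r6 m[P→φ4] = [1, 1, 1, 1]
r6 m[Q→φ3] = [1, 1, 1, 1]
r6 m[A→φ2] = [504, 336, 432, 486]
r6 m[A→φ3] = [22680, 16128, 24192, 18144]
r6 m[A→φ4] = [25515, 18816, 27216, 27216]
r6 m[A→φ5] = [29160, 14112, 36288, 18144]
r6 m[S→φ0] = [1, 1, 1, 1]
r7 m[φ0→M] = [9, 7, 8, 9]
r7 m[φ0→S] = [217728, 163296, 217728, 217728]
r7 m[φ1→M] = [11664, 31104, 20412, 23328]
r7 m[φ1→N] = [45, 72, 56, 56]
r7 m[φ2→N] = [4536, 2592, 3888, 2916]
r7 m[φ2→A] = [405, 336, 504, 336]
r7 m[φ3→Q] = [204120, 217728, 169344, 163296]
r7 m[φ3→A] = [9, 7, 9, 9]
r7 m[φ4→P] = [217728, 217728, 163296, 178605]
r7 m[φ4→A] = [8, 6, 8, 6]
r7 m[φ5→A] = [7, 8, 6, 9]
r7 m[M→φ0] = [11664, 31104, 20412, 23328]
r7 m[M→φ1] = [9, 7, 8, 9]
r7 m[N→φ1] = [4536, 2592, 3888, 2916]
r7 m[N→φ2] = [45, 72, 56, 56]
r7 m[P→φ4] = [1, 1, 1, 1]
r7 m[Q→φ3] = [1, 1, 1, 1]
r7 m[A→φ2] = [504, 336, 432, 486]
r7 m[A→φ3] = [22680, 16128, 24192, 18144]
r7 m[A→φ4] = [25515, 18816, 27216, 27216]
r7 m[A→φ5] = [29160, 14112, 36288, 18144]
r7 m[S→φ0] = [1, 1, 1, 1]
r8 m[φ0→M] = [9, 7, 8, 9]
r8 m[φ0→S] = [217728, 163296, 217728, 217728]
r8 m[φ1→M] = [11664, 31104, 20412, 23328]
r8 m[φ1→N] = [45, 72, 56, 56]
r8 m[φ2→N] = [4536, 2592, 3888, 2916]
r8 m[φ2→A] = [405, 336, 504, 336]
r8 m[φ3→Q] = [204120, 217728, 169344, 163296]
r8 m[φ3→A] = [9, 7, 9, 9]
r8 m[φ4→P] = [217728, 217728, 163296, 178605]
r8 m[φ4→A] = [8, 6, 8, 6]
r8 m[φ5→A] = [7, 8, 6, 9]
r8 m[M→φ0] = [11664, 31104, 20412, 23328]
r8 m[M→φ1] = [9, 7, 8, 9]
r8 m[N→φ1] = [4536, 2592, 3888, 2916]
r8 m[N→φ2] = [45, 72, 56, 56]
r8 m[P→φ4] = [1, 1, 1, 1]
r8 m[Q→φ3] = [1, 1, 1, 1]
r8 m[A→φ2] = [504, 336, 432, 486]
r8 m[A→φ3] = [22680, 16128, 24192, 18144]
r8 m[A→φ4] = [25515, 18816, 27216, 27216]
r8 m[A→φ5] = [29160, 14112, 36288, 18144]
r8 m[S→φ0] = [1, 1, 1, 1]
fixed point reached at round 8
b[S] = ⊗ incoming = [217728, 163296, 217728, 217728]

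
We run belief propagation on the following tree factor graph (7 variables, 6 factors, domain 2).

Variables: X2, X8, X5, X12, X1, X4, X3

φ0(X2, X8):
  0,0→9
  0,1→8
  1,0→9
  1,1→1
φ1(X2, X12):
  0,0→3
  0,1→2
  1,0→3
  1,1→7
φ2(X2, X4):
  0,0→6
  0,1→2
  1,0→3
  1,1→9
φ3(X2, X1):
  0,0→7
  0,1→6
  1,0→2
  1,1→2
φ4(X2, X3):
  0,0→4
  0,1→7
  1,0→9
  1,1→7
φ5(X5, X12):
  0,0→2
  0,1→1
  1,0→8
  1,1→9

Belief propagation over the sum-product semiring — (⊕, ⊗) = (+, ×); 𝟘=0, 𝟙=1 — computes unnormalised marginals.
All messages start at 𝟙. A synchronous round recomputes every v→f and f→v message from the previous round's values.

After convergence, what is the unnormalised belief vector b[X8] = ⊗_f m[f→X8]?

init: all messages = 𝟙 over 2 values
r1 m[φ0→X2] = [17, 10]
r1 m[φ0→X8] = [18, 9]
r1 m[φ1→X2] = [5, 10]
r1 m[φ1→X12] = [6, 9]
r1 m[φ2→X2] = [8, 12]
r1 m[φ2→X4] = [9, 11]
r1 m[φ3→X2] = [13, 4]
r1 m[φ3→X1] = [9, 8]
r1 m[φ4→X2] = [11, 16]
r1 m[φ4→X3] = [13, 14]
r1 m[φ5→X5] = [3, 17]
r1 m[φ5→X12] = [10, 10]
r1 m[X2→φ0] = [1, 1]
r1 m[X2→φ1] = [1, 1]
r1 m[X2→φ2] = [1, 1]
r1 m[X2→φ3] = [1, 1]
r1 m[X2→φ4] = [1, 1]
r1 m[X8→φ0] = [1, 1]
r1 m[X5→φ5] = [1, 1]
r1 m[X12→φ1] = [1, 1]
r1 m[X12→φ5] = [1, 1]
r1 m[X1→φ3] = [1, 1]
r1 m[X4→φ2] = [1, 1]
r1 m[X3→φ4] = [1, 1]
r2 m[φ0→X2] = [17, 10]
r2 m[φ0→X8] = [18, 9]
r2 m[φ1→X2] = [5, 10]
r2 m[φ1→X12] = [6, 9]
r2 m[φ2→X2] = [8, 12]
r2 m[φ2→X4] = [9, 11]
r2 m[φ3→X2] = [13, 4]
r2 m[φ3→X1] = [9, 8]
r2 m[φ4→X2] = [11, 16]
r2 m[φ4→X3] = [13, 14]
r2 m[φ5→X5] = [3, 17]
r2 m[φ5→X12] = [10, 10]
r2 m[X2→φ0] = [5720, 7680]
r2 m[X2→φ1] = [19448, 7680]
r2 m[X2→φ2] = [12155, 6400]
r2 m[X2→φ3] = [7480, 19200]
r2 m[X2→φ4] = [8840, 4800]
r2 m[X8→φ0] = [1, 1]
r2 m[X5→φ5] = [1, 1]
r2 m[X12→φ1] = [10, 10]
r2 m[X12→φ5] = [6, 9]
r2 m[X1→φ3] = [1, 1]
r2 m[X4→φ2] = [1, 1]
r2 m[X3→φ4] = [1, 1]
r3 m[φ0→X2] = [17, 10]
r3 m[φ0→X8] = [120600, 53440]
r3 m[φ1→X2] = [50, 100]
r3 m[φ1→X12] = [81384, 92656]
r3 m[φ2→X2] = [8, 12]
r3 m[φ2→X4] = [92130, 81910]
r3 m[φ3→X2] = [13, 4]
r3 m[φ3→X1] = [90760, 83280]
r3 m[φ4→X2] = [11, 16]
r3 m[φ4→X3] = [78560, 95480]
r3 m[φ5→X5] = [21, 129]
r3 m[φ5→X12] = [10, 10]
r3 m[X2→φ0] = [5720, 7680]
r3 m[X2→φ1] = [19448, 7680]
r3 m[X2→φ2] = [12155, 6400]
r3 m[X2→φ3] = [7480, 19200]
r3 m[X2→φ4] = [8840, 4800]
r3 m[X8→φ0] = [1, 1]
r3 m[X5→φ5] = [1, 1]
r3 m[X12→φ1] = [10, 10]
r3 m[X12→φ5] = [6, 9]
r3 m[X1→φ3] = [1, 1]
r3 m[X4→φ2] = [1, 1]
r3 m[X3→φ4] = [1, 1]
r4 m[φ0→X2] = [17, 10]
r4 m[φ0→X8] = [120600, 53440]
r4 m[φ1→X2] = [50, 100]
r4 m[φ1→X12] = [81384, 92656]
r4 m[φ2→X2] = [8, 12]
r4 m[φ2→X4] = [92130, 81910]
r4 m[φ3→X2] = [13, 4]
r4 m[φ3→X1] = [90760, 83280]
r4 m[φ4→X2] = [11, 16]
r4 m[φ4→X3] = [78560, 95480]
r4 m[φ5→X5] = [21, 129]
r4 m[φ5→X12] = [10, 10]
r4 m[X2→φ0] = [57200, 76800]
r4 m[X2→φ1] = [19448, 7680]
r4 m[X2→φ2] = [121550, 64000]
r4 m[X2→φ3] = [74800, 192000]
r4 m[X2→φ4] = [88400, 48000]
r4 m[X8→φ0] = [1, 1]
r4 m[X5→φ5] = [1, 1]
r4 m[X12→φ1] = [10, 10]
r4 m[X12→φ5] = [81384, 92656]
r4 m[X1→φ3] = [1, 1]
r4 m[X4→φ2] = [1, 1]
r4 m[X3→φ4] = [1, 1]
r5 m[φ0→X2] = [17, 10]
r5 m[φ0→X8] = [1206000, 534400]
r5 m[φ1→X2] = [50, 100]
r5 m[φ1→X12] = [81384, 92656]
r5 m[φ2→X2] = [8, 12]
r5 m[φ2→X4] = [921300, 819100]
r5 m[φ3→X2] = [13, 4]
r5 m[φ3→X1] = [907600, 832800]
r5 m[φ4→X2] = [11, 16]
r5 m[φ4→X3] = [785600, 954800]
r5 m[φ5→X5] = [255424, 1484976]
r5 m[φ5→X12] = [10, 10]
r5 m[X2→φ0] = [57200, 76800]
r5 m[X2→φ1] = [19448, 7680]
r5 m[X2→φ2] = [121550, 64000]
r5 m[X2→φ3] = [74800, 192000]
r5 m[X2→φ4] = [88400, 48000]
r5 m[X8→φ0] = [1, 1]
r5 m[X5→φ5] = [1, 1]
r5 m[X12→φ1] = [10, 10]
r5 m[X12→φ5] = [81384, 92656]
r5 m[X1→φ3] = [1, 1]
r5 m[X4→φ2] = [1, 1]
r5 m[X3→φ4] = [1, 1]
r6 m[φ0→X2] = [17, 10]
r6 m[φ0→X8] = [1206000, 534400]
r6 m[φ1→X2] = [50, 100]
r6 m[φ1→X12] = [81384, 92656]
r6 m[φ2→X2] = [8, 12]
r6 m[φ2→X4] = [921300, 819100]
r6 m[φ3→X2] = [13, 4]
r6 m[φ3→X1] = [907600, 832800]
r6 m[φ4→X2] = [11, 16]
r6 m[φ4→X3] = [785600, 954800]
r6 m[φ5→X5] = [255424, 1484976]
r6 m[φ5→X12] = [10, 10]
r6 m[X2→φ0] = [57200, 76800]
r6 m[X2→φ1] = [19448, 7680]
r6 m[X2→φ2] = [121550, 64000]
r6 m[X2→φ3] = [74800, 192000]
r6 m[X2→φ4] = [88400, 48000]
r6 m[X8→φ0] = [1, 1]
r6 m[X5→φ5] = [1, 1]
r6 m[X12→φ1] = [10, 10]
r6 m[X12→φ5] = [81384, 92656]
r6 m[X1→φ3] = [1, 1]
r6 m[X4→φ2] = [1, 1]
r6 m[X3→φ4] = [1, 1]
fixed point reached at round 6
b[X8] = ⊗ incoming = [1206000, 534400]

b[X8] = [1206000, 534400]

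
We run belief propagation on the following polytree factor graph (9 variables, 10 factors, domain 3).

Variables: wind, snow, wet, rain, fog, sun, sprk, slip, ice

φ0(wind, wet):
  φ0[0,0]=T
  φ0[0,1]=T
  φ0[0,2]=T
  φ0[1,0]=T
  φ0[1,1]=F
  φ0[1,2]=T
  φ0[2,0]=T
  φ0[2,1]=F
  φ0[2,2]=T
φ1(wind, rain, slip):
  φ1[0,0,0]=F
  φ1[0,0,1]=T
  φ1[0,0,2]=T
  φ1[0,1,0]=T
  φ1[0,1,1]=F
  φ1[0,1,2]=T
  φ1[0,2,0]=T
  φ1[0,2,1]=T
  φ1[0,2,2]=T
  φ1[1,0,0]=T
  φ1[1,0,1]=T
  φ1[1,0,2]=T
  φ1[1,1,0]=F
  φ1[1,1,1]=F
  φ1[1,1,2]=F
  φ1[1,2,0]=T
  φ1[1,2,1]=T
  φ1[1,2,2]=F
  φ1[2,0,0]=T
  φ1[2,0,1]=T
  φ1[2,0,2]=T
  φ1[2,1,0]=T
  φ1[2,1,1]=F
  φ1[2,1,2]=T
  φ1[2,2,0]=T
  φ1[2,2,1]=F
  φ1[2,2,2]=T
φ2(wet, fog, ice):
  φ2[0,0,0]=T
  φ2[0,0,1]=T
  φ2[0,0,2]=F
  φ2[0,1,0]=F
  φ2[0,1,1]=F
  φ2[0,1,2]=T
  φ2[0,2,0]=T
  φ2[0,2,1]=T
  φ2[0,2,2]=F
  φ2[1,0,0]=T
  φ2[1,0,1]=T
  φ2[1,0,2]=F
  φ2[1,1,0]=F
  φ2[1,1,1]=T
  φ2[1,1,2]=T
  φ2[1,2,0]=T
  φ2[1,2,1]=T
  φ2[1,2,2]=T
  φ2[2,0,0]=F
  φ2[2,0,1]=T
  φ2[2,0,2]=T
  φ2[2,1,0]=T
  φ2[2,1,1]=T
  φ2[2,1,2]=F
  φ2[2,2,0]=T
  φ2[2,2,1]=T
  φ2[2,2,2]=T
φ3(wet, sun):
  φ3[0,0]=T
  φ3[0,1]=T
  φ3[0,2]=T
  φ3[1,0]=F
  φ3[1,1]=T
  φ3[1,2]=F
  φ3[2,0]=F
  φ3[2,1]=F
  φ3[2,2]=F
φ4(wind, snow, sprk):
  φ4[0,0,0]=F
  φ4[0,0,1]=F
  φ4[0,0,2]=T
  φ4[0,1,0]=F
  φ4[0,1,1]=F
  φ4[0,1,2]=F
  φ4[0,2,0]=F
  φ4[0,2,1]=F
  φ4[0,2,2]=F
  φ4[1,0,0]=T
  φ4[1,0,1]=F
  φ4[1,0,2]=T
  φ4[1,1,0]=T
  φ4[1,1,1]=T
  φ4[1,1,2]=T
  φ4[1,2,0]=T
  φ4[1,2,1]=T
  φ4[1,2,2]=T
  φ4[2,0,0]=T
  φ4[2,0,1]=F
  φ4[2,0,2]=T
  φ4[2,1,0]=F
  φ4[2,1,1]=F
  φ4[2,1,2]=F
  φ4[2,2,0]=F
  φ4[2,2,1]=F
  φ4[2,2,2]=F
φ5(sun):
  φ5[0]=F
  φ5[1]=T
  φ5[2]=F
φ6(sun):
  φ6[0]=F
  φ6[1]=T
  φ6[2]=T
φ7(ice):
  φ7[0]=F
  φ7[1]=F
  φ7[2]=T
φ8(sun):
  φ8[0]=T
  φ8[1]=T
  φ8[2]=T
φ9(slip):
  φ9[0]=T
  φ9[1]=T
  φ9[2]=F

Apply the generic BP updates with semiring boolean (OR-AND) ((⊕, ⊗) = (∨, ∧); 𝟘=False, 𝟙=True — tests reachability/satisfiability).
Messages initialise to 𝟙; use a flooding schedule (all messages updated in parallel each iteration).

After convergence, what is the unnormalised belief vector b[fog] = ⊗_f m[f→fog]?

b[fog] = [F, T, T]

init: all messages = 𝟙 over 3 values
r1 m[φ0→wind] = [T, T, T]
r1 m[φ0→wet] = [T, T, T]
r1 m[φ1→wind] = [T, T, T]
r1 m[φ1→rain] = [T, T, T]
r1 m[φ1→slip] = [T, T, T]
r1 m[φ2→wet] = [T, T, T]
r1 m[φ2→fog] = [T, T, T]
r1 m[φ2→ice] = [T, T, T]
r1 m[φ3→wet] = [T, T, F]
r1 m[φ3→sun] = [T, T, T]
r1 m[φ4→wind] = [T, T, T]
r1 m[φ4→snow] = [T, T, T]
r1 m[φ4→sprk] = [T, T, T]
r1 m[φ5→sun] = [F, T, F]
r1 m[φ6→sun] = [F, T, T]
r1 m[φ7→ice] = [F, F, T]
r1 m[φ8→sun] = [T, T, T]
r1 m[φ9→slip] = [T, T, F]
r1 m[wind→φ0] = [T, T, T]
r1 m[wind→φ1] = [T, T, T]
r1 m[wind→φ4] = [T, T, T]
r1 m[snow→φ4] = [T, T, T]
r1 m[wet→φ0] = [T, T, T]
r1 m[wet→φ2] = [T, T, T]
r1 m[wet→φ3] = [T, T, T]
r1 m[rain→φ1] = [T, T, T]
r1 m[fog→φ2] = [T, T, T]
r1 m[sun→φ3] = [T, T, T]
r1 m[sun→φ5] = [T, T, T]
r1 m[sun→φ6] = [T, T, T]
r1 m[sun→φ8] = [T, T, T]
r1 m[sprk→φ4] = [T, T, T]
r1 m[slip→φ1] = [T, T, T]
r1 m[slip→φ9] = [T, T, T]
r1 m[ice→φ2] = [T, T, T]
r1 m[ice→φ7] = [T, T, T]
r2 m[φ0→wind] = [T, T, T]
r2 m[φ0→wet] = [T, T, T]
r2 m[φ1→wind] = [T, T, T]
r2 m[φ1→rain] = [T, T, T]
r2 m[φ1→slip] = [T, T, T]
r2 m[φ2→wet] = [T, T, T]
r2 m[φ2→fog] = [T, T, T]
r2 m[φ2→ice] = [T, T, T]
r2 m[φ3→wet] = [T, T, F]
r2 m[φ3→sun] = [T, T, T]
r2 m[φ4→wind] = [T, T, T]
r2 m[φ4→snow] = [T, T, T]
r2 m[φ4→sprk] = [T, T, T]
r2 m[φ5→sun] = [F, T, F]
r2 m[φ6→sun] = [F, T, T]
r2 m[φ7→ice] = [F, F, T]
r2 m[φ8→sun] = [T, T, T]
r2 m[φ9→slip] = [T, T, F]
r2 m[wind→φ0] = [T, T, T]
r2 m[wind→φ1] = [T, T, T]
r2 m[wind→φ4] = [T, T, T]
r2 m[snow→φ4] = [T, T, T]
r2 m[wet→φ0] = [T, T, F]
r2 m[wet→φ2] = [T, T, F]
r2 m[wet→φ3] = [T, T, T]
r2 m[rain→φ1] = [T, T, T]
r2 m[fog→φ2] = [T, T, T]
r2 m[sun→φ3] = [F, T, F]
r2 m[sun→φ5] = [F, T, T]
r2 m[sun→φ6] = [F, T, F]
r2 m[sun→φ8] = [F, T, F]
r2 m[sprk→φ4] = [T, T, T]
r2 m[slip→φ1] = [T, T, F]
r2 m[slip→φ9] = [T, T, T]
r2 m[ice→φ2] = [F, F, T]
r2 m[ice→φ7] = [T, T, T]
r3 m[φ0→wind] = [T, T, T]
r3 m[φ0→wet] = [T, T, T]
r3 m[φ1→wind] = [T, T, T]
r3 m[φ1→rain] = [T, T, T]
r3 m[φ1→slip] = [T, T, T]
r3 m[φ2→wet] = [T, T, T]
r3 m[φ2→fog] = [F, T, T]
r3 m[φ2→ice] = [T, T, T]
r3 m[φ3→wet] = [T, T, F]
r3 m[φ3→sun] = [T, T, T]
r3 m[φ4→wind] = [T, T, T]
r3 m[φ4→snow] = [T, T, T]
r3 m[φ4→sprk] = [T, T, T]
r3 m[φ5→sun] = [F, T, F]
r3 m[φ6→sun] = [F, T, T]
r3 m[φ7→ice] = [F, F, T]
r3 m[φ8→sun] = [T, T, T]
r3 m[φ9→slip] = [T, T, F]
r3 m[wind→φ0] = [T, T, T]
r3 m[wind→φ1] = [T, T, T]
r3 m[wind→φ4] = [T, T, T]
r3 m[snow→φ4] = [T, T, T]
r3 m[wet→φ0] = [T, T, F]
r3 m[wet→φ2] = [T, T, F]
r3 m[wet→φ3] = [T, T, T]
r3 m[rain→φ1] = [T, T, T]
r3 m[fog→φ2] = [T, T, T]
r3 m[sun→φ3] = [F, T, F]
r3 m[sun→φ5] = [F, T, T]
r3 m[sun→φ6] = [F, T, F]
r3 m[sun→φ8] = [F, T, F]
r3 m[sprk→φ4] = [T, T, T]
r3 m[slip→φ1] = [T, T, F]
r3 m[slip→φ9] = [T, T, T]
r3 m[ice→φ2] = [F, F, T]
r3 m[ice→φ7] = [T, T, T]
r4 m[φ0→wind] = [T, T, T]
r4 m[φ0→wet] = [T, T, T]
r4 m[φ1→wind] = [T, T, T]
r4 m[φ1→rain] = [T, T, T]
r4 m[φ1→slip] = [T, T, T]
r4 m[φ2→wet] = [T, T, T]
r4 m[φ2→fog] = [F, T, T]
r4 m[φ2→ice] = [T, T, T]
r4 m[φ3→wet] = [T, T, F]
r4 m[φ3→sun] = [T, T, T]
r4 m[φ4→wind] = [T, T, T]
r4 m[φ4→snow] = [T, T, T]
r4 m[φ4→sprk] = [T, T, T]
r4 m[φ5→sun] = [F, T, F]
r4 m[φ6→sun] = [F, T, T]
r4 m[φ7→ice] = [F, F, T]
r4 m[φ8→sun] = [T, T, T]
r4 m[φ9→slip] = [T, T, F]
r4 m[wind→φ0] = [T, T, T]
r4 m[wind→φ1] = [T, T, T]
r4 m[wind→φ4] = [T, T, T]
r4 m[snow→φ4] = [T, T, T]
r4 m[wet→φ0] = [T, T, F]
r4 m[wet→φ2] = [T, T, F]
r4 m[wet→φ3] = [T, T, T]
r4 m[rain→φ1] = [T, T, T]
r4 m[fog→φ2] = [T, T, T]
r4 m[sun→φ3] = [F, T, F]
r4 m[sun→φ5] = [F, T, T]
r4 m[sun→φ6] = [F, T, F]
r4 m[sun→φ8] = [F, T, F]
r4 m[sprk→φ4] = [T, T, T]
r4 m[slip→φ1] = [T, T, F]
r4 m[slip→φ9] = [T, T, T]
r4 m[ice→φ2] = [F, F, T]
r4 m[ice→φ7] = [T, T, T]
fixed point reached at round 4
b[fog] = ⊗ incoming = [F, T, T]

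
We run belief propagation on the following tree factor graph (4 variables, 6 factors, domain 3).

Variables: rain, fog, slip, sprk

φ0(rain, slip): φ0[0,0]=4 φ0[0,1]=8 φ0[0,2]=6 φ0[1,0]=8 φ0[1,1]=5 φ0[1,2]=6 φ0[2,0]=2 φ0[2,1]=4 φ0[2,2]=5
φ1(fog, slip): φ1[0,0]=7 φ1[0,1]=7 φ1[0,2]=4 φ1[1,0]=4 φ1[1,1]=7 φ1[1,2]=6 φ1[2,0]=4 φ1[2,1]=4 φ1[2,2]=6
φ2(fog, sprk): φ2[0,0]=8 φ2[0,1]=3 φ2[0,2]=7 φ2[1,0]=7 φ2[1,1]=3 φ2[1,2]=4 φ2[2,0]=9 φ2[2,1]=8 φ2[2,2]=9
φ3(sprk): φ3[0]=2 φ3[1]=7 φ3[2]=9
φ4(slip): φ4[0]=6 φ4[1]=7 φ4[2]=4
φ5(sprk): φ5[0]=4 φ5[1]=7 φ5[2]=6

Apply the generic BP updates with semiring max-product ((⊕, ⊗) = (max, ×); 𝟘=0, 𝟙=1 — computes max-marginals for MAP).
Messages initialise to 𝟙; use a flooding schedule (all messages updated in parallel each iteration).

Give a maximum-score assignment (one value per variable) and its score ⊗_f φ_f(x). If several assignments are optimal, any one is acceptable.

assignment: (rain=0, fog=0, slip=1, sprk=2); score = 148176

init: all messages = 𝟙 over 3 values
r1 m[φ0→rain] = [8, 8, 5]
r1 m[φ0→slip] = [8, 8, 6]
r1 m[φ1→fog] = [7, 7, 6]
r1 m[φ1→slip] = [7, 7, 6]
r1 m[φ2→fog] = [8, 7, 9]
r1 m[φ2→sprk] = [9, 8, 9]
r1 m[φ3→sprk] = [2, 7, 9]
r1 m[φ4→slip] = [6, 7, 4]
r1 m[φ5→sprk] = [4, 7, 6]
r1 m[rain→φ0] = [1, 1, 1]
r1 m[fog→φ1] = [1, 1, 1]
r1 m[fog→φ2] = [1, 1, 1]
r1 m[slip→φ0] = [1, 1, 1]
r1 m[slip→φ1] = [1, 1, 1]
r1 m[slip→φ4] = [1, 1, 1]
r1 m[sprk→φ2] = [1, 1, 1]
r1 m[sprk→φ3] = [1, 1, 1]
r1 m[sprk→φ5] = [1, 1, 1]
r2 m[φ0→rain] = [8, 8, 5]
r2 m[φ0→slip] = [8, 8, 6]
r2 m[φ1→fog] = [7, 7, 6]
r2 m[φ1→slip] = [7, 7, 6]
r2 m[φ2→fog] = [8, 7, 9]
r2 m[φ2→sprk] = [9, 8, 9]
r2 m[φ3→sprk] = [2, 7, 9]
r2 m[φ4→slip] = [6, 7, 4]
r2 m[φ5→sprk] = [4, 7, 6]
r2 m[rain→φ0] = [1, 1, 1]
r2 m[fog→φ1] = [8, 7, 9]
r2 m[fog→φ2] = [7, 7, 6]
r2 m[slip→φ0] = [42, 49, 24]
r2 m[slip→φ1] = [48, 56, 24]
r2 m[slip→φ4] = [56, 56, 36]
r2 m[sprk→φ2] = [8, 49, 54]
r2 m[sprk→φ3] = [36, 56, 54]
r2 m[sprk→φ5] = [18, 56, 81]
r3 m[φ0→rain] = [392, 336, 196]
r3 m[φ0→slip] = [8, 8, 6]
r3 m[φ1→fog] = [392, 392, 224]
r3 m[φ1→slip] = [56, 56, 54]
r3 m[φ2→fog] = [378, 216, 486]
r3 m[φ2→sprk] = [56, 48, 54]
r3 m[φ3→sprk] = [2, 7, 9]
r3 m[φ4→slip] = [6, 7, 4]
r3 m[φ5→sprk] = [4, 7, 6]
r3 m[rain→φ0] = [1, 1, 1]
r3 m[fog→φ1] = [8, 7, 9]
r3 m[fog→φ2] = [7, 7, 6]
r3 m[slip→φ0] = [42, 49, 24]
r3 m[slip→φ1] = [48, 56, 24]
r3 m[slip→φ4] = [56, 56, 36]
r3 m[sprk→φ2] = [8, 49, 54]
r3 m[sprk→φ3] = [36, 56, 54]
r3 m[sprk→φ5] = [18, 56, 81]
r4 m[φ0→rain] = [392, 336, 196]
r4 m[φ0→slip] = [8, 8, 6]
r4 m[φ1→fog] = [392, 392, 224]
r4 m[φ1→slip] = [56, 56, 54]
r4 m[φ2→fog] = [378, 216, 486]
r4 m[φ2→sprk] = [56, 48, 54]
r4 m[φ3→sprk] = [2, 7, 9]
r4 m[φ4→slip] = [6, 7, 4]
r4 m[φ5→sprk] = [4, 7, 6]
r4 m[rain→φ0] = [1, 1, 1]
r4 m[fog→φ1] = [378, 216, 486]
r4 m[fog→φ2] = [392, 392, 224]
r4 m[slip→φ0] = [336, 392, 216]
r4 m[slip→φ1] = [48, 56, 24]
r4 m[slip→φ4] = [448, 448, 324]
r4 m[sprk→φ2] = [8, 49, 54]
r4 m[sprk→φ3] = [224, 336, 324]
r4 m[sprk→φ5] = [112, 336, 486]
r5 m[φ0→rain] = [3136, 2688, 1568]
r5 m[φ0→slip] = [8, 8, 6]
r5 m[φ1→fog] = [392, 392, 224]
r5 m[φ1→slip] = [2646, 2646, 2916]
r5 m[φ2→fog] = [378, 216, 486]
r5 m[φ2→sprk] = [3136, 1792, 2744]
r5 m[φ3→sprk] = [2, 7, 9]
r5 m[φ4→slip] = [6, 7, 4]
r5 m[φ5→sprk] = [4, 7, 6]
r5 m[rain→φ0] = [1, 1, 1]
r5 m[fog→φ1] = [378, 216, 486]
r5 m[fog→φ2] = [392, 392, 224]
r5 m[slip→φ0] = [336, 392, 216]
r5 m[slip→φ1] = [48, 56, 24]
r5 m[slip→φ4] = [448, 448, 324]
r5 m[sprk→φ2] = [8, 49, 54]
r5 m[sprk→φ3] = [224, 336, 324]
r5 m[sprk→φ5] = [112, 336, 486]
r6 m[φ0→rain] = [3136, 2688, 1568]
r6 m[φ0→slip] = [8, 8, 6]
r6 m[φ1→fog] = [392, 392, 224]
r6 m[φ1→slip] = [2646, 2646, 2916]
r6 m[φ2→fog] = [378, 216, 486]
r6 m[φ2→sprk] = [3136, 1792, 2744]
r6 m[φ3→sprk] = [2, 7, 9]
r6 m[φ4→slip] = [6, 7, 4]
r6 m[φ5→sprk] = [4, 7, 6]
r6 m[rain→φ0] = [1, 1, 1]
r6 m[fog→φ1] = [378, 216, 486]
r6 m[fog→φ2] = [392, 392, 224]
r6 m[slip→φ0] = [15876, 18522, 11664]
r6 m[slip→φ1] = [48, 56, 24]
r6 m[slip→φ4] = [21168, 21168, 17496]
r6 m[sprk→φ2] = [8, 49, 54]
r6 m[sprk→φ3] = [12544, 12544, 16464]
r6 m[sprk→φ5] = [6272, 12544, 24696]
r7 m[φ0→rain] = [148176, 127008, 74088]
r7 m[φ0→slip] = [8, 8, 6]
r7 m[φ1→fog] = [392, 392, 224]
r7 m[φ1→slip] = [2646, 2646, 2916]
r7 m[φ2→fog] = [378, 216, 486]
r7 m[φ2→sprk] = [3136, 1792, 2744]
r7 m[φ3→sprk] = [2, 7, 9]
r7 m[φ4→slip] = [6, 7, 4]
r7 m[φ5→sprk] = [4, 7, 6]
r7 m[rain→φ0] = [1, 1, 1]
r7 m[fog→φ1] = [378, 216, 486]
r7 m[fog→φ2] = [392, 392, 224]
r7 m[slip→φ0] = [15876, 18522, 11664]
r7 m[slip→φ1] = [48, 56, 24]
r7 m[slip→φ4] = [21168, 21168, 17496]
r7 m[sprk→φ2] = [8, 49, 54]
r7 m[sprk→φ3] = [12544, 12544, 16464]
r7 m[sprk→φ5] = [6272, 12544, 24696]
r8 m[φ0→rain] = [148176, 127008, 74088]
r8 m[φ0→slip] = [8, 8, 6]
r8 m[φ1→fog] = [392, 392, 224]
r8 m[φ1→slip] = [2646, 2646, 2916]
r8 m[φ2→fog] = [378, 216, 486]
r8 m[φ2→sprk] = [3136, 1792, 2744]
r8 m[φ3→sprk] = [2, 7, 9]
r8 m[φ4→slip] = [6, 7, 4]
r8 m[φ5→sprk] = [4, 7, 6]
r8 m[rain→φ0] = [1, 1, 1]
r8 m[fog→φ1] = [378, 216, 486]
r8 m[fog→φ2] = [392, 392, 224]
r8 m[slip→φ0] = [15876, 18522, 11664]
r8 m[slip→φ1] = [48, 56, 24]
r8 m[slip→φ4] = [21168, 21168, 17496]
r8 m[sprk→φ2] = [8, 49, 54]
r8 m[sprk→φ3] = [12544, 12544, 16464]
r8 m[sprk→φ5] = [6272, 12544, 24696]
fixed point reached at round 8
traceback from rain: (rain=0, fog=0, slip=1, sprk=2), score=148176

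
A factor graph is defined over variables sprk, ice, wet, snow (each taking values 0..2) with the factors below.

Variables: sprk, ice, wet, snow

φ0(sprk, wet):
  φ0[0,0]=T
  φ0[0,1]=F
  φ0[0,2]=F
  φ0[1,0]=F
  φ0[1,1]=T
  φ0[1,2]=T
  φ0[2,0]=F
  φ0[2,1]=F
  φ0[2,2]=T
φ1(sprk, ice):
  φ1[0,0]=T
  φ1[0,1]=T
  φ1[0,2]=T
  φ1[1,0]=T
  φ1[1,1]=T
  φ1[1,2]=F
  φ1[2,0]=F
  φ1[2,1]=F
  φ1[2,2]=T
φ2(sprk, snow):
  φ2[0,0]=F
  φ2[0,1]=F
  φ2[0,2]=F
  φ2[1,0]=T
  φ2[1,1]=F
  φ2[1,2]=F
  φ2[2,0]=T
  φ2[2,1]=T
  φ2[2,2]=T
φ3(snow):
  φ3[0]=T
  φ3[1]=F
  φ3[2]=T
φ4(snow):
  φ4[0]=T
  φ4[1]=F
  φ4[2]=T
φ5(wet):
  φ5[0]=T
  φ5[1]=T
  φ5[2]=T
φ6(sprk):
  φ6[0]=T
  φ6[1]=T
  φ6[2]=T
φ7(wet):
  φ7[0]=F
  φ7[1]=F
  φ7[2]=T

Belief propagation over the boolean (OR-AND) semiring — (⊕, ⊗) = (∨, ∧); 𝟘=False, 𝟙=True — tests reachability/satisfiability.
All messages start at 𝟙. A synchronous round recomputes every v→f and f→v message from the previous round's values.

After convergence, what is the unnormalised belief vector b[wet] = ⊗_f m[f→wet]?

b[wet] = [F, F, T]

init: all messages = 𝟙 over 3 values
r1 m[φ0→sprk] = [T, T, T]
r1 m[φ0→wet] = [T, T, T]
r1 m[φ1→sprk] = [T, T, T]
r1 m[φ1→ice] = [T, T, T]
r1 m[φ2→sprk] = [F, T, T]
r1 m[φ2→snow] = [T, T, T]
r1 m[φ3→snow] = [T, F, T]
r1 m[φ4→snow] = [T, F, T]
r1 m[φ5→wet] = [T, T, T]
r1 m[φ6→sprk] = [T, T, T]
r1 m[φ7→wet] = [F, F, T]
r1 m[sprk→φ0] = [T, T, T]
r1 m[sprk→φ1] = [T, T, T]
r1 m[sprk→φ2] = [T, T, T]
r1 m[sprk→φ6] = [T, T, T]
r1 m[ice→φ1] = [T, T, T]
r1 m[wet→φ0] = [T, T, T]
r1 m[wet→φ5] = [T, T, T]
r1 m[wet→φ7] = [T, T, T]
r1 m[snow→φ2] = [T, T, T]
r1 m[snow→φ3] = [T, T, T]
r1 m[snow→φ4] = [T, T, T]
r2 m[φ0→sprk] = [T, T, T]
r2 m[φ0→wet] = [T, T, T]
r2 m[φ1→sprk] = [T, T, T]
r2 m[φ1→ice] = [T, T, T]
r2 m[φ2→sprk] = [F, T, T]
r2 m[φ2→snow] = [T, T, T]
r2 m[φ3→snow] = [T, F, T]
r2 m[φ4→snow] = [T, F, T]
r2 m[φ5→wet] = [T, T, T]
r2 m[φ6→sprk] = [T, T, T]
r2 m[φ7→wet] = [F, F, T]
r2 m[sprk→φ0] = [F, T, T]
r2 m[sprk→φ1] = [F, T, T]
r2 m[sprk→φ2] = [T, T, T]
r2 m[sprk→φ6] = [F, T, T]
r2 m[ice→φ1] = [T, T, T]
r2 m[wet→φ0] = [F, F, T]
r2 m[wet→φ5] = [F, F, T]
r2 m[wet→φ7] = [T, T, T]
r2 m[snow→φ2] = [T, F, T]
r2 m[snow→φ3] = [T, F, T]
r2 m[snow→φ4] = [T, F, T]
r3 m[φ0→sprk] = [F, T, T]
r3 m[φ0→wet] = [F, T, T]
r3 m[φ1→sprk] = [T, T, T]
r3 m[φ1→ice] = [T, T, T]
r3 m[φ2→sprk] = [F, T, T]
r3 m[φ2→snow] = [T, T, T]
r3 m[φ3→snow] = [T, F, T]
r3 m[φ4→snow] = [T, F, T]
r3 m[φ5→wet] = [T, T, T]
r3 m[φ6→sprk] = [T, T, T]
r3 m[φ7→wet] = [F, F, T]
r3 m[sprk→φ0] = [F, T, T]
r3 m[sprk→φ1] = [F, T, T]
r3 m[sprk→φ2] = [T, T, T]
r3 m[sprk→φ6] = [F, T, T]
r3 m[ice→φ1] = [T, T, T]
r3 m[wet→φ0] = [F, F, T]
r3 m[wet→φ5] = [F, F, T]
r3 m[wet→φ7] = [T, T, T]
r3 m[snow→φ2] = [T, F, T]
r3 m[snow→φ3] = [T, F, T]
r3 m[snow→φ4] = [T, F, T]
r4 m[φ0→sprk] = [F, T, T]
r4 m[φ0→wet] = [F, T, T]
r4 m[φ1→sprk] = [T, T, T]
r4 m[φ1→ice] = [T, T, T]
r4 m[φ2→sprk] = [F, T, T]
r4 m[φ2→snow] = [T, T, T]
r4 m[φ3→snow] = [T, F, T]
r4 m[φ4→snow] = [T, F, T]
r4 m[φ5→wet] = [T, T, T]
r4 m[φ6→sprk] = [T, T, T]
r4 m[φ7→wet] = [F, F, T]
r4 m[sprk→φ0] = [F, T, T]
r4 m[sprk→φ1] = [F, T, T]
r4 m[sprk→φ2] = [F, T, T]
r4 m[sprk→φ6] = [F, T, T]
r4 m[ice→φ1] = [T, T, T]
r4 m[wet→φ0] = [F, F, T]
r4 m[wet→φ5] = [F, F, T]
r4 m[wet→φ7] = [F, T, T]
r4 m[snow→φ2] = [T, F, T]
r4 m[snow→φ3] = [T, F, T]
r4 m[snow→φ4] = [T, F, T]
r5 m[φ0→sprk] = [F, T, T]
r5 m[φ0→wet] = [F, T, T]
r5 m[φ1→sprk] = [T, T, T]
r5 m[φ1→ice] = [T, T, T]
r5 m[φ2→sprk] = [F, T, T]
r5 m[φ2→snow] = [T, T, T]
r5 m[φ3→snow] = [T, F, T]
r5 m[φ4→snow] = [T, F, T]
r5 m[φ5→wet] = [T, T, T]
r5 m[φ6→sprk] = [T, T, T]
r5 m[φ7→wet] = [F, F, T]
r5 m[sprk→φ0] = [F, T, T]
r5 m[sprk→φ1] = [F, T, T]
r5 m[sprk→φ2] = [F, T, T]
r5 m[sprk→φ6] = [F, T, T]
r5 m[ice→φ1] = [T, T, T]
r5 m[wet→φ0] = [F, F, T]
r5 m[wet→φ5] = [F, F, T]
r5 m[wet→φ7] = [F, T, T]
r5 m[snow→φ2] = [T, F, T]
r5 m[snow→φ3] = [T, F, T]
r5 m[snow→φ4] = [T, F, T]
fixed point reached at round 5
b[wet] = ⊗ incoming = [F, F, T]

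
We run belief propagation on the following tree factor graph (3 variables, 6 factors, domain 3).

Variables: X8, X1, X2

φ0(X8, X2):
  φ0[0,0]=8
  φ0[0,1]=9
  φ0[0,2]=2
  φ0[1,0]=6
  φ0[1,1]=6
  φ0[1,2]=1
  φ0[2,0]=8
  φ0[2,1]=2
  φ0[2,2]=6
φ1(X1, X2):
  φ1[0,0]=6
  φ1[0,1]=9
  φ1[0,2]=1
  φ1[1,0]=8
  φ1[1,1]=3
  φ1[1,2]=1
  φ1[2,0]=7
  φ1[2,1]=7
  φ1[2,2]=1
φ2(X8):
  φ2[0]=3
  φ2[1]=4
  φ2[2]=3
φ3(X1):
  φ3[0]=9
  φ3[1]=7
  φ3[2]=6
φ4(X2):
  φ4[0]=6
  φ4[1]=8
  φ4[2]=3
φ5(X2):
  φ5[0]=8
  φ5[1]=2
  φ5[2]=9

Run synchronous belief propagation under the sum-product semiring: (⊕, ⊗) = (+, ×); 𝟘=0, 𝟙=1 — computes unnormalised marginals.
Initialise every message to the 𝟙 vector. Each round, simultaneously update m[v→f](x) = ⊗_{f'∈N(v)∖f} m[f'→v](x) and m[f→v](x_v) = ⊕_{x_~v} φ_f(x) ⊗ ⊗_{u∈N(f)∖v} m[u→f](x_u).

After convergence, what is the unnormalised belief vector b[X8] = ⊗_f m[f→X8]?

b[X8] = [240876, 232776, 199620]

init: all messages = 𝟙 over 3 values
r1 m[φ0→X8] = [19, 13, 16]
r1 m[φ0→X2] = [22, 17, 9]
r1 m[φ1→X1] = [16, 12, 15]
r1 m[φ1→X2] = [21, 19, 3]
r1 m[φ2→X8] = [3, 4, 3]
r1 m[φ3→X1] = [9, 7, 6]
r1 m[φ4→X2] = [6, 8, 3]
r1 m[φ5→X2] = [8, 2, 9]
r1 m[X8→φ0] = [1, 1, 1]
r1 m[X8→φ2] = [1, 1, 1]
r1 m[X1→φ1] = [1, 1, 1]
r1 m[X1→φ3] = [1, 1, 1]
r1 m[X2→φ0] = [1, 1, 1]
r1 m[X2→φ1] = [1, 1, 1]
r1 m[X2→φ4] = [1, 1, 1]
r1 m[X2→φ5] = [1, 1, 1]
r2 m[φ0→X8] = [19, 13, 16]
r2 m[φ0→X2] = [22, 17, 9]
r2 m[φ1→X1] = [16, 12, 15]
r2 m[φ1→X2] = [21, 19, 3]
r2 m[φ2→X8] = [3, 4, 3]
r2 m[φ3→X1] = [9, 7, 6]
r2 m[φ4→X2] = [6, 8, 3]
r2 m[φ5→X2] = [8, 2, 9]
r2 m[X8→φ0] = [3, 4, 3]
r2 m[X8→φ2] = [19, 13, 16]
r2 m[X1→φ1] = [9, 7, 6]
r2 m[X1→φ3] = [16, 12, 15]
r2 m[X2→φ0] = [1008, 304, 81]
r2 m[X2→φ1] = [1056, 272, 243]
r2 m[X2→φ4] = [3696, 646, 243]
r2 m[X2→φ5] = [2772, 2584, 81]
r3 m[φ0→X8] = [10962, 7953, 9158]
r3 m[φ0→X2] = [72, 57, 28]
r3 m[φ1→X1] = [9027, 9507, 9539]
r3 m[φ1→X2] = [152, 144, 22]
r3 m[φ2→X8] = [3, 4, 3]
r3 m[φ3→X1] = [9, 7, 6]
r3 m[φ4→X2] = [6, 8, 3]
r3 m[φ5→X2] = [8, 2, 9]
r3 m[X8→φ0] = [3, 4, 3]
r3 m[X8→φ2] = [19, 13, 16]
r3 m[X1→φ1] = [9, 7, 6]
r3 m[X1→φ3] = [16, 12, 15]
r3 m[X2→φ0] = [1008, 304, 81]
r3 m[X2→φ1] = [1056, 272, 243]
r3 m[X2→φ4] = [3696, 646, 243]
r3 m[X2→φ5] = [2772, 2584, 81]
r4 m[φ0→X8] = [10962, 7953, 9158]
r4 m[φ0→X2] = [72, 57, 28]
r4 m[φ1→X1] = [9027, 9507, 9539]
r4 m[φ1→X2] = [152, 144, 22]
r4 m[φ2→X8] = [3, 4, 3]
r4 m[φ3→X1] = [9, 7, 6]
r4 m[φ4→X2] = [6, 8, 3]
r4 m[φ5→X2] = [8, 2, 9]
r4 m[X8→φ0] = [3, 4, 3]
r4 m[X8→φ2] = [10962, 7953, 9158]
r4 m[X1→φ1] = [9, 7, 6]
r4 m[X1→φ3] = [9027, 9507, 9539]
r4 m[X2→φ0] = [7296, 2304, 594]
r4 m[X2→φ1] = [3456, 912, 756]
r4 m[X2→φ4] = [87552, 16416, 5544]
r4 m[X2→φ5] = [65664, 65664, 1848]
r5 m[φ0→X8] = [80292, 58194, 66540]
r5 m[φ0→X2] = [72, 57, 28]
r5 m[φ1→X1] = [29700, 31140, 31332]
r5 m[φ1→X2] = [152, 144, 22]
r5 m[φ2→X8] = [3, 4, 3]
r5 m[φ3→X1] = [9, 7, 6]
r5 m[φ4→X2] = [6, 8, 3]
r5 m[φ5→X2] = [8, 2, 9]
r5 m[X8→φ0] = [3, 4, 3]
r5 m[X8→φ2] = [10962, 7953, 9158]
r5 m[X1→φ1] = [9, 7, 6]
r5 m[X1→φ3] = [9027, 9507, 9539]
r5 m[X2→φ0] = [7296, 2304, 594]
r5 m[X2→φ1] = [3456, 912, 756]
r5 m[X2→φ4] = [87552, 16416, 5544]
r5 m[X2→φ5] = [65664, 65664, 1848]
r6 m[φ0→X8] = [80292, 58194, 66540]
r6 m[φ0→X2] = [72, 57, 28]
r6 m[φ1→X1] = [29700, 31140, 31332]
r6 m[φ1→X2] = [152, 144, 22]
r6 m[φ2→X8] = [3, 4, 3]
r6 m[φ3→X1] = [9, 7, 6]
r6 m[φ4→X2] = [6, 8, 3]
r6 m[φ5→X2] = [8, 2, 9]
r6 m[X8→φ0] = [3, 4, 3]
r6 m[X8→φ2] = [80292, 58194, 66540]
r6 m[X1→φ1] = [9, 7, 6]
r6 m[X1→φ3] = [29700, 31140, 31332]
r6 m[X2→φ0] = [7296, 2304, 594]
r6 m[X2→φ1] = [3456, 912, 756]
r6 m[X2→φ4] = [87552, 16416, 5544]
r6 m[X2→φ5] = [65664, 65664, 1848]
r7 m[φ0→X8] = [80292, 58194, 66540]
r7 m[φ0→X2] = [72, 57, 28]
r7 m[φ1→X1] = [29700, 31140, 31332]
r7 m[φ1→X2] = [152, 144, 22]
r7 m[φ2→X8] = [3, 4, 3]
r7 m[φ3→X1] = [9, 7, 6]
r7 m[φ4→X2] = [6, 8, 3]
r7 m[φ5→X2] = [8, 2, 9]
r7 m[X8→φ0] = [3, 4, 3]
r7 m[X8→φ2] = [80292, 58194, 66540]
r7 m[X1→φ1] = [9, 7, 6]
r7 m[X1→φ3] = [29700, 31140, 31332]
r7 m[X2→φ0] = [7296, 2304, 594]
r7 m[X2→φ1] = [3456, 912, 756]
r7 m[X2→φ4] = [87552, 16416, 5544]
r7 m[X2→φ5] = [65664, 65664, 1848]
fixed point reached at round 7
b[X8] = ⊗ incoming = [240876, 232776, 199620]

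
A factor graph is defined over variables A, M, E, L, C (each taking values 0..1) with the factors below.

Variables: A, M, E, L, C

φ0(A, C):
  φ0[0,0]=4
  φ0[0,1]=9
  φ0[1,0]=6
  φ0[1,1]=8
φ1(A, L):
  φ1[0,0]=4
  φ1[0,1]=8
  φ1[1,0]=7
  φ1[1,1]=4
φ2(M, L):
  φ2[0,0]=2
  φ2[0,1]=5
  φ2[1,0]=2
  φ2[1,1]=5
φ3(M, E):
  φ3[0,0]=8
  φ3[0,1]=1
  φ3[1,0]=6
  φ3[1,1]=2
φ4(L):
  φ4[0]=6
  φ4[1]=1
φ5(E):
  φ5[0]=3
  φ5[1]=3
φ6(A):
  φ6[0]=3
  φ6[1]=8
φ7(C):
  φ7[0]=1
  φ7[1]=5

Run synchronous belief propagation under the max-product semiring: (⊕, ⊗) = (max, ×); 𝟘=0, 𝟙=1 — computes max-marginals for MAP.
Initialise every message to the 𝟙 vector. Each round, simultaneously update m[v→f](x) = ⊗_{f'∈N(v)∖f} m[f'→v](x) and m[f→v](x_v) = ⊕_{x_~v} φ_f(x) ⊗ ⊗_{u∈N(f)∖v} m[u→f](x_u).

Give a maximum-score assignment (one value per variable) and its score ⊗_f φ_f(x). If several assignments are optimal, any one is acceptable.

init: all messages = 𝟙 over 2 values
r1 m[φ0→A] = [9, 8]
r1 m[φ0→C] = [6, 9]
r1 m[φ1→A] = [8, 7]
r1 m[φ1→L] = [7, 8]
r1 m[φ2→M] = [5, 5]
r1 m[φ2→L] = [2, 5]
r1 m[φ3→M] = [8, 6]
r1 m[φ3→E] = [8, 2]
r1 m[φ4→L] = [6, 1]
r1 m[φ5→E] = [3, 3]
r1 m[φ6→A] = [3, 8]
r1 m[φ7→C] = [1, 5]
r1 m[A→φ0] = [1, 1]
r1 m[A→φ1] = [1, 1]
r1 m[A→φ6] = [1, 1]
r1 m[M→φ2] = [1, 1]
r1 m[M→φ3] = [1, 1]
r1 m[E→φ3] = [1, 1]
r1 m[E→φ5] = [1, 1]
r1 m[L→φ1] = [1, 1]
r1 m[L→φ2] = [1, 1]
r1 m[L→φ4] = [1, 1]
r1 m[C→φ0] = [1, 1]
r1 m[C→φ7] = [1, 1]
r2 m[φ0→A] = [9, 8]
r2 m[φ0→C] = [6, 9]
r2 m[φ1→A] = [8, 7]
r2 m[φ1→L] = [7, 8]
r2 m[φ2→M] = [5, 5]
r2 m[φ2→L] = [2, 5]
r2 m[φ3→M] = [8, 6]
r2 m[φ3→E] = [8, 2]
r2 m[φ4→L] = [6, 1]
r2 m[φ5→E] = [3, 3]
r2 m[φ6→A] = [3, 8]
r2 m[φ7→C] = [1, 5]
r2 m[A→φ0] = [24, 56]
r2 m[A→φ1] = [27, 64]
r2 m[A→φ6] = [72, 56]
r2 m[M→φ2] = [8, 6]
r2 m[M→φ3] = [5, 5]
r2 m[E→φ3] = [3, 3]
r2 m[E→φ5] = [8, 2]
r2 m[L→φ1] = [12, 5]
r2 m[L→φ2] = [42, 8]
r2 m[L→φ4] = [14, 40]
r2 m[C→φ0] = [1, 5]
r2 m[C→φ7] = [6, 9]
r3 m[φ0→A] = [45, 40]
r3 m[φ0→C] = [336, 448]
r3 m[φ1→A] = [48, 84]
r3 m[φ1→L] = [448, 256]
r3 m[φ2→M] = [84, 84]
r3 m[φ2→L] = [16, 40]
r3 m[φ3→M] = [24, 18]
r3 m[φ3→E] = [40, 10]
r3 m[φ4→L] = [6, 1]
r3 m[φ5→E] = [3, 3]
r3 m[φ6→A] = [3, 8]
r3 m[φ7→C] = [1, 5]
r3 m[A→φ0] = [24, 56]
r3 m[A→φ1] = [27, 64]
r3 m[A→φ6] = [72, 56]
r3 m[M→φ2] = [8, 6]
r3 m[M→φ3] = [5, 5]
r3 m[E→φ3] = [3, 3]
r3 m[E→φ5] = [8, 2]
r3 m[L→φ1] = [12, 5]
r3 m[L→φ2] = [42, 8]
r3 m[L→φ4] = [14, 40]
r3 m[C→φ0] = [1, 5]
r3 m[C→φ7] = [6, 9]
r4 m[φ0→A] = [45, 40]
r4 m[φ0→C] = [336, 448]
r4 m[φ1→A] = [48, 84]
r4 m[φ1→L] = [448, 256]
r4 m[φ2→M] = [84, 84]
r4 m[φ2→L] = [16, 40]
r4 m[φ3→M] = [24, 18]
r4 m[φ3→E] = [40, 10]
r4 m[φ4→L] = [6, 1]
r4 m[φ5→E] = [3, 3]
r4 m[φ6→A] = [3, 8]
r4 m[φ7→C] = [1, 5]
r4 m[A→φ0] = [144, 672]
r4 m[A→φ1] = [135, 320]
r4 m[A→φ6] = [2160, 3360]
r4 m[M→φ2] = [24, 18]
r4 m[M→φ3] = [84, 84]
r4 m[E→φ3] = [3, 3]
r4 m[E→φ5] = [40, 10]
r4 m[L→φ1] = [96, 40]
r4 m[L→φ2] = [2688, 256]
r4 m[L→φ4] = [7168, 10240]
r4 m[C→φ0] = [1, 5]
r4 m[C→φ7] = [336, 448]
r5 m[φ0→A] = [45, 40]
r5 m[φ0→C] = [4032, 5376]
r5 m[φ1→A] = [384, 672]
r5 m[φ1→L] = [2240, 1280]
r5 m[φ2→M] = [5376, 5376]
r5 m[φ2→L] = [48, 120]
r5 m[φ3→M] = [24, 18]
r5 m[φ3→E] = [672, 168]
r5 m[φ4→L] = [6, 1]
r5 m[φ5→E] = [3, 3]
r5 m[φ6→A] = [3, 8]
r5 m[φ7→C] = [1, 5]
r5 m[A→φ0] = [144, 672]
r5 m[A→φ1] = [135, 320]
r5 m[A→φ6] = [2160, 3360]
r5 m[M→φ2] = [24, 18]
r5 m[M→φ3] = [84, 84]
r5 m[E→φ3] = [3, 3]
r5 m[E→φ5] = [40, 10]
r5 m[L→φ1] = [96, 40]
r5 m[L→φ2] = [2688, 256]
r5 m[L→φ4] = [7168, 10240]
r5 m[C→φ0] = [1, 5]
r5 m[C→φ7] = [336, 448]
r6 m[φ0→A] = [45, 40]
r6 m[φ0→C] = [4032, 5376]
r6 m[φ1→A] = [384, 672]
r6 m[φ1→L] = [2240, 1280]
r6 m[φ2→M] = [5376, 5376]
r6 m[φ2→L] = [48, 120]
r6 m[φ3→M] = [24, 18]
r6 m[φ3→E] = [672, 168]
r6 m[φ4→L] = [6, 1]
r6 m[φ5→E] = [3, 3]
r6 m[φ6→A] = [3, 8]
r6 m[φ7→C] = [1, 5]
r6 m[A→φ0] = [1152, 5376]
r6 m[A→φ1] = [135, 320]
r6 m[A→φ6] = [17280, 26880]
r6 m[M→φ2] = [24, 18]
r6 m[M→φ3] = [5376, 5376]
r6 m[E→φ3] = [3, 3]
r6 m[E→φ5] = [672, 168]
r6 m[L→φ1] = [288, 120]
r6 m[L→φ2] = [13440, 1280]
r6 m[L→φ4] = [107520, 153600]
r6 m[C→φ0] = [1, 5]
r6 m[C→φ7] = [4032, 5376]
r7 m[φ0→A] = [45, 40]
r7 m[φ0→C] = [32256, 43008]
r7 m[φ1→A] = [1152, 2016]
r7 m[φ1→L] = [2240, 1280]
r7 m[φ2→M] = [26880, 26880]
r7 m[φ2→L] = [48, 120]
r7 m[φ3→M] = [24, 18]
r7 m[φ3→E] = [43008, 10752]
r7 m[φ4→L] = [6, 1]
r7 m[φ5→E] = [3, 3]
r7 m[φ6→A] = [3, 8]
r7 m[φ7→C] = [1, 5]
r7 m[A→φ0] = [1152, 5376]
r7 m[A→φ1] = [135, 320]
r7 m[A→φ6] = [17280, 26880]
r7 m[M→φ2] = [24, 18]
r7 m[M→φ3] = [5376, 5376]
r7 m[E→φ3] = [3, 3]
r7 m[E→φ5] = [672, 168]
r7 m[L→φ1] = [288, 120]
r7 m[L→φ2] = [13440, 1280]
r7 m[L→φ4] = [107520, 153600]
r7 m[C→φ0] = [1, 5]
r7 m[C→φ7] = [4032, 5376]
r8 m[φ0→A] = [45, 40]
r8 m[φ0→C] = [32256, 43008]
r8 m[φ1→A] = [1152, 2016]
r8 m[φ1→L] = [2240, 1280]
r8 m[φ2→M] = [26880, 26880]
r8 m[φ2→L] = [48, 120]
r8 m[φ3→M] = [24, 18]
r8 m[φ3→E] = [43008, 10752]
r8 m[φ4→L] = [6, 1]
r8 m[φ5→E] = [3, 3]
r8 m[φ6→A] = [3, 8]
r8 m[φ7→C] = [1, 5]
r8 m[A→φ0] = [3456, 16128]
r8 m[A→φ1] = [135, 320]
r8 m[A→φ6] = [51840, 80640]
r8 m[M→φ2] = [24, 18]
r8 m[M→φ3] = [26880, 26880]
r8 m[E→φ3] = [3, 3]
r8 m[E→φ5] = [43008, 10752]
r8 m[L→φ1] = [288, 120]
r8 m[L→φ2] = [13440, 1280]
r8 m[L→φ4] = [107520, 153600]
r8 m[C→φ0] = [1, 5]
r8 m[C→φ7] = [32256, 43008]
r9 m[φ0→A] = [45, 40]
r9 m[φ0→C] = [96768, 129024]
r9 m[φ1→A] = [1152, 2016]
r9 m[φ1→L] = [2240, 1280]
r9 m[φ2→M] = [26880, 26880]
r9 m[φ2→L] = [48, 120]
r9 m[φ3→M] = [24, 18]
r9 m[φ3→E] = [215040, 53760]
r9 m[φ4→L] = [6, 1]
r9 m[φ5→E] = [3, 3]
r9 m[φ6→A] = [3, 8]
r9 m[φ7→C] = [1, 5]
r9 m[A→φ0] = [3456, 16128]
r9 m[A→φ1] = [135, 320]
r9 m[A→φ6] = [51840, 80640]
r9 m[M→φ2] = [24, 18]
r9 m[M→φ3] = [26880, 26880]
r9 m[E→φ3] = [3, 3]
r9 m[E→φ5] = [43008, 10752]
r9 m[L→φ1] = [288, 120]
r9 m[L→φ2] = [13440, 1280]
r9 m[L→φ4] = [107520, 153600]
r9 m[C→φ0] = [1, 5]
r9 m[C→φ7] = [32256, 43008]
r10 m[φ0→A] = [45, 40]
r10 m[φ0→C] = [96768, 129024]
r10 m[φ1→A] = [1152, 2016]
r10 m[φ1→L] = [2240, 1280]
r10 m[φ2→M] = [26880, 26880]
r10 m[φ2→L] = [48, 120]
r10 m[φ3→M] = [24, 18]
r10 m[φ3→E] = [215040, 53760]
r10 m[φ4→L] = [6, 1]
r10 m[φ5→E] = [3, 3]
r10 m[φ6→A] = [3, 8]
r10 m[φ7→C] = [1, 5]
r10 m[A→φ0] = [3456, 16128]
r10 m[A→φ1] = [135, 320]
r10 m[A→φ6] = [51840, 80640]
r10 m[M→φ2] = [24, 18]
r10 m[M→φ3] = [26880, 26880]
r10 m[E→φ3] = [3, 3]
r10 m[E→φ5] = [215040, 53760]
r10 m[L→φ1] = [288, 120]
r10 m[L→φ2] = [13440, 1280]
r10 m[L→φ4] = [107520, 153600]
r10 m[C→φ0] = [1, 5]
r10 m[C→φ7] = [96768, 129024]
r11 m[φ0→A] = [45, 40]
r11 m[φ0→C] = [96768, 129024]
r11 m[φ1→A] = [1152, 2016]
r11 m[φ1→L] = [2240, 1280]
r11 m[φ2→M] = [26880, 26880]
r11 m[φ2→L] = [48, 120]
r11 m[φ3→M] = [24, 18]
r11 m[φ3→E] = [215040, 53760]
r11 m[φ4→L] = [6, 1]
r11 m[φ5→E] = [3, 3]
r11 m[φ6→A] = [3, 8]
r11 m[φ7→C] = [1, 5]
r11 m[A→φ0] = [3456, 16128]
r11 m[A→φ1] = [135, 320]
r11 m[A→φ6] = [51840, 80640]
r11 m[M→φ2] = [24, 18]
r11 m[M→φ3] = [26880, 26880]
r11 m[E→φ3] = [3, 3]
r11 m[E→φ5] = [215040, 53760]
r11 m[L→φ1] = [288, 120]
r11 m[L→φ2] = [13440, 1280]
r11 m[L→φ4] = [107520, 153600]
r11 m[C→φ0] = [1, 5]
r11 m[C→φ7] = [96768, 129024]
fixed point reached at round 11
traceback from A: (A=1, M=0, E=0, L=0, C=1), score=645120

assignment: (A=1, M=0, E=0, L=0, C=1); score = 645120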